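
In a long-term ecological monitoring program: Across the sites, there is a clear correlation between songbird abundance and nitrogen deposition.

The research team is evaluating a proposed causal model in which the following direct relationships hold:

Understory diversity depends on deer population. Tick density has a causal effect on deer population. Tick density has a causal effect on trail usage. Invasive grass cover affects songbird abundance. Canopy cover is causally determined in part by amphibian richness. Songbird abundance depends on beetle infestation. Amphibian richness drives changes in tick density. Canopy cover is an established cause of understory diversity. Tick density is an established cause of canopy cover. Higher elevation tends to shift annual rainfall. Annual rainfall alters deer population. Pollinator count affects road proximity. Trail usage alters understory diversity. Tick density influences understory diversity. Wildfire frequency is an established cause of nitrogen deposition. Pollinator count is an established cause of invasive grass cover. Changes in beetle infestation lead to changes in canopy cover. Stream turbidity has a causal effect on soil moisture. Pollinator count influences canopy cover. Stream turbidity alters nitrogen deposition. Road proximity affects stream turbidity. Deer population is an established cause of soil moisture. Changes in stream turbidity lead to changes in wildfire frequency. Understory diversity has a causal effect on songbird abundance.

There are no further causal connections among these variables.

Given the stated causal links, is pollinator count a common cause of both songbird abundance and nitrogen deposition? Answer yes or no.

Pollinator count has a causal path to songbird abundance (pollinator count → invasive grass cover → songbird abundance) and to nitrogen deposition (pollinator count → road proximity → stream turbidity → nitrogen deposition), so it is a common cause of both — a confounder.

yes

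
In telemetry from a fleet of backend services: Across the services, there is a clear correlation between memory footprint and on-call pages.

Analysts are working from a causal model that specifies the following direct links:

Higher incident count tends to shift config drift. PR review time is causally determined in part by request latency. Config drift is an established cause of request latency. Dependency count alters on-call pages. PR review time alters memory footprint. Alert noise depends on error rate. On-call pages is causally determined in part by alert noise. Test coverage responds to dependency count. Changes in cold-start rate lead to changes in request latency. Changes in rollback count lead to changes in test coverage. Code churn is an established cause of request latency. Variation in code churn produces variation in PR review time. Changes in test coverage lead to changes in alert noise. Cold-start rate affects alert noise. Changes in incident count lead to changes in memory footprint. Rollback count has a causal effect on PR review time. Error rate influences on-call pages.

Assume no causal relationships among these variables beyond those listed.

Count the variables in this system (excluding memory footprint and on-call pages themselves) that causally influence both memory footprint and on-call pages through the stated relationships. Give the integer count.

2

The common causes are: cold-start rate (to memory footprint via cold-start rate → request latency → PR review time → memory footprint; to on-call pages via cold-start rate → alert noise → on-call pages); rollback count (to memory footprint via rollback count → PR review time → memory footprint; to on-call pages via rollback count → test coverage → alert noise → on-call pages).
Every other variable lacks a causal path to at least one of memory footprint and on-call pages.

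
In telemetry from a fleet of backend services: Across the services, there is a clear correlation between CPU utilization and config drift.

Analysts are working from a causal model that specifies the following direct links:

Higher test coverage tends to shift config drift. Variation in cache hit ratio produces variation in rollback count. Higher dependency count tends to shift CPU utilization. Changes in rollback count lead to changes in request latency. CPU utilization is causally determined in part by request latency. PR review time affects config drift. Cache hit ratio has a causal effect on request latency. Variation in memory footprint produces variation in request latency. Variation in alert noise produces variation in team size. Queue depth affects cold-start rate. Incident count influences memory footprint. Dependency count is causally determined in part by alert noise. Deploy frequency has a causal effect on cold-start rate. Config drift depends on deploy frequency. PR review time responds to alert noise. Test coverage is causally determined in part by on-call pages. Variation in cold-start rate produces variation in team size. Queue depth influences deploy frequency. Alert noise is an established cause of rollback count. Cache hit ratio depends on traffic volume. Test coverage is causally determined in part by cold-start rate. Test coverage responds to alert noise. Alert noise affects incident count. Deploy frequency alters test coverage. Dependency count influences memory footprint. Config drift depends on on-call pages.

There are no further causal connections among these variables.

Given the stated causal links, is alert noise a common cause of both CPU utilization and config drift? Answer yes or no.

yes

Alert noise has a causal path to CPU utilization (alert noise → dependency count → CPU utilization) and to config drift (alert noise → PR review time → config drift), so it is a common cause of both — a confounder.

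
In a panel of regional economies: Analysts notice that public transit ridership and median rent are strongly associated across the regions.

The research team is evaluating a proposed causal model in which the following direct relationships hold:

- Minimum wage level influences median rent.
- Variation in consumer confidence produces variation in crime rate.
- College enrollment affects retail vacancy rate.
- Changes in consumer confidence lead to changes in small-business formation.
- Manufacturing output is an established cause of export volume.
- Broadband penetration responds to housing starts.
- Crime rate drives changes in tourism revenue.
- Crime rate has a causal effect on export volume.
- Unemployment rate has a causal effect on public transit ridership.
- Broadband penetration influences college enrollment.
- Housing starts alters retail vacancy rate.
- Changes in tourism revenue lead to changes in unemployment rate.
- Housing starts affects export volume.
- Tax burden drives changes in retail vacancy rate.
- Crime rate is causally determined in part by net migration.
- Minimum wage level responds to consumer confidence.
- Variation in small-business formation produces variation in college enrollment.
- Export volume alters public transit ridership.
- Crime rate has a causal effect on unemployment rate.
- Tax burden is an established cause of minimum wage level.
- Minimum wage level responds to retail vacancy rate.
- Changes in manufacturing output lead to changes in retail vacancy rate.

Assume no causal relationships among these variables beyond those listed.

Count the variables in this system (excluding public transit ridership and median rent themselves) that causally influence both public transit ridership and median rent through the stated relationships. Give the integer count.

The common causes are: consumer confidence (to public transit ridership via consumer confidence → crime rate → unemployment rate → public transit ridership; to median rent via consumer confidence → minimum wage level → median rent); housing starts (to public transit ridership via housing starts → export volume → public transit ridership; to median rent via housing starts → retail vacancy rate → minimum wage level → median rent); manufacturing output (to public transit ridership via manufacturing output → export volume → public transit ridership; to median rent via manufacturing output → retail vacancy rate → minimum wage level → median rent).
Every other variable lacks a causal path to at least one of public transit ridership and median rent.

3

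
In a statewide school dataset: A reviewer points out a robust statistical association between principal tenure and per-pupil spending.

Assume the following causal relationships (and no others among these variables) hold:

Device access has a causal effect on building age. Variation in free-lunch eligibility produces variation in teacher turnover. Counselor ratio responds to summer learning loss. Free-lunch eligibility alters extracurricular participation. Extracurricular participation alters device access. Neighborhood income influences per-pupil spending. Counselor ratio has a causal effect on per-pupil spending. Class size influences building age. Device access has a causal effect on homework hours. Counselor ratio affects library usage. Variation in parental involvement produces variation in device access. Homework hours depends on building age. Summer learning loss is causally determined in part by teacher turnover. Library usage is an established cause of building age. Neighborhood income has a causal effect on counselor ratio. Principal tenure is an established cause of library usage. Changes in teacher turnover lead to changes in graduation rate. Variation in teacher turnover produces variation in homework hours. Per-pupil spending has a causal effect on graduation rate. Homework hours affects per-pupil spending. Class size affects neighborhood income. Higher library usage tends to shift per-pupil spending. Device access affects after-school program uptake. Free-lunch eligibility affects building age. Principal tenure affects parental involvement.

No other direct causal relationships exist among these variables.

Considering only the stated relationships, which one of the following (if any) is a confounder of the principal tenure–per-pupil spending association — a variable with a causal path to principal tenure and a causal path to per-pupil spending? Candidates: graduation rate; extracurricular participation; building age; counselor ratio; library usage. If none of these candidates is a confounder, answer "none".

None of the listed candidates has causal paths to both principal tenure and per-pupil spending in the stated relationships, so none is a common cause.

none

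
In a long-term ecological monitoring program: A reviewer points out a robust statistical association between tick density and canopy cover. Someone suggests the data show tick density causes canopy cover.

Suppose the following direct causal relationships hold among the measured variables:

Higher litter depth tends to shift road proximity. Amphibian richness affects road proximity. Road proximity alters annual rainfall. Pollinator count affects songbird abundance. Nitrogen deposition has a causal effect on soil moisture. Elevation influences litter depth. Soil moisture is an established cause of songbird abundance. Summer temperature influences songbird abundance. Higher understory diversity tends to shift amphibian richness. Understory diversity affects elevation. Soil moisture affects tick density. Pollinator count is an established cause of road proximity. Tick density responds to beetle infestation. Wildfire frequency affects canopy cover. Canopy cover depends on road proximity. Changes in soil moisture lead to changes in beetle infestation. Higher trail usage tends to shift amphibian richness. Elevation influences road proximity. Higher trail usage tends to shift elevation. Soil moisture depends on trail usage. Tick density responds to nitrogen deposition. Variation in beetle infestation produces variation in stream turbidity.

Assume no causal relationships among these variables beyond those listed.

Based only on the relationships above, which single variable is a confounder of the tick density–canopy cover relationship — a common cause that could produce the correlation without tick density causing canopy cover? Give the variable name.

Trail usage has a causal path to tick density (trail usage → soil moisture → tick density) and a separate causal path to canopy cover (trail usage → elevation → road proximity → canopy cover), so it is a common cause of both.
No stated relationship gives tick density a causal route to canopy cover, so the correlation is explained by the shared upstream cause rather than a direct effect.

trail usage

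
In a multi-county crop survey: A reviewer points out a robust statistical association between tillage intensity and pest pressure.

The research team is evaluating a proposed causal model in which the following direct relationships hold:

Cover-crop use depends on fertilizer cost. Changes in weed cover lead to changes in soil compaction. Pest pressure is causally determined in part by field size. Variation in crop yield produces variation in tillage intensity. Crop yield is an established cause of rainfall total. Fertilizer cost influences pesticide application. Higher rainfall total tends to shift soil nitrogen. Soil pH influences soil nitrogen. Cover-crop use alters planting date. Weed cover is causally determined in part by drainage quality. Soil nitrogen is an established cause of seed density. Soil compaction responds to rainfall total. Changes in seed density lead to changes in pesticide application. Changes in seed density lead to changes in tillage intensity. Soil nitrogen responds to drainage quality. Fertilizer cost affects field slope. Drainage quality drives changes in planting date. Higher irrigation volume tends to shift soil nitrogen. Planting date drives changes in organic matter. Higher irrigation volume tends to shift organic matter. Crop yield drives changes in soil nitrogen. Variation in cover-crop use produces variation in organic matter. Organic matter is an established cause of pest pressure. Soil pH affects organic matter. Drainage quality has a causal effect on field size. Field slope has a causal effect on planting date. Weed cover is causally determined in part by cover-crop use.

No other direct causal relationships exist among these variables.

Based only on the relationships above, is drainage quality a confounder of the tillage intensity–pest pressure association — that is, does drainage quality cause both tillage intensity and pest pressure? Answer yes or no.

yes

Drainage quality has a causal path to tillage intensity (drainage quality → soil nitrogen → seed density → tillage intensity) and to pest pressure (drainage quality → field size → pest pressure), so it is a common cause of both — a confounder.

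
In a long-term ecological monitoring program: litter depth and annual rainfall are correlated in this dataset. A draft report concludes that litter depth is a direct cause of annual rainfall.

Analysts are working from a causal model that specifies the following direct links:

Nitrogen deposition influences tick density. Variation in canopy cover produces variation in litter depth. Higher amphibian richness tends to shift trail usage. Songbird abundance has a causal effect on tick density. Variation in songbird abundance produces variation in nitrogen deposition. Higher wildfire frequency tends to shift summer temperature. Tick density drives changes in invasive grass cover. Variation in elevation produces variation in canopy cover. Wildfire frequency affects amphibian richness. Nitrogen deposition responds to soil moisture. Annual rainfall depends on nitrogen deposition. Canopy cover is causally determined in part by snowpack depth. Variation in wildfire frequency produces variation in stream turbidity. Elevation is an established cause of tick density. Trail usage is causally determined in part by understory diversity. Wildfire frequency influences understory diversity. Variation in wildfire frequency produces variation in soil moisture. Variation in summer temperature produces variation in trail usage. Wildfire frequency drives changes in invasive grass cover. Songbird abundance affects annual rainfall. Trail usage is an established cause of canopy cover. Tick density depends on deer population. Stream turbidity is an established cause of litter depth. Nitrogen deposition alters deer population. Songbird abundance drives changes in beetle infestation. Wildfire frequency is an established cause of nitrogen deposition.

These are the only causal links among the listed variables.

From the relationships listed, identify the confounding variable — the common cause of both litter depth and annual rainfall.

wildfire frequency

Wildfire frequency has a causal path to litter depth (wildfire frequency → stream turbidity → litter depth) and a separate causal path to annual rainfall (wildfire frequency → nitrogen deposition → annual rainfall), so it is a common cause of both.
No stated relationship gives litter depth a causal route to annual rainfall, so the correlation is explained by the shared upstream cause rather than a direct effect.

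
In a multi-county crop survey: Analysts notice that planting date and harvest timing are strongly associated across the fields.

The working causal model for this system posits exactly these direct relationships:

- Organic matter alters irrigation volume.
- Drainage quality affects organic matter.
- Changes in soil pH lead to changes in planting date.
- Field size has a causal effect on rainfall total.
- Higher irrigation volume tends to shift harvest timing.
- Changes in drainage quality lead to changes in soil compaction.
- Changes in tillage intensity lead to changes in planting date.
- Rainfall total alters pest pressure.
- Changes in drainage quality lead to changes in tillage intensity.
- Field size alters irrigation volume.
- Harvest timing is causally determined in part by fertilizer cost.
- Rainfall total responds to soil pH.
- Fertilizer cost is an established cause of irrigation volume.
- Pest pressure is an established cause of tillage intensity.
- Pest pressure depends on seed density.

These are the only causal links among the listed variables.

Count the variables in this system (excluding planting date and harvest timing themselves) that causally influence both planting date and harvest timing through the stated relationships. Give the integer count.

The common causes are: drainage quality (to planting date via drainage quality → tillage intensity → planting date; to harvest timing via drainage quality → organic matter → irrigation volume → harvest timing); field size (to planting date via field size → rainfall total → pest pressure → tillage intensity → planting date; to harvest timing via field size → irrigation volume → harvest timing).
Every other variable lacks a causal path to at least one of planting date and harvest timing.

2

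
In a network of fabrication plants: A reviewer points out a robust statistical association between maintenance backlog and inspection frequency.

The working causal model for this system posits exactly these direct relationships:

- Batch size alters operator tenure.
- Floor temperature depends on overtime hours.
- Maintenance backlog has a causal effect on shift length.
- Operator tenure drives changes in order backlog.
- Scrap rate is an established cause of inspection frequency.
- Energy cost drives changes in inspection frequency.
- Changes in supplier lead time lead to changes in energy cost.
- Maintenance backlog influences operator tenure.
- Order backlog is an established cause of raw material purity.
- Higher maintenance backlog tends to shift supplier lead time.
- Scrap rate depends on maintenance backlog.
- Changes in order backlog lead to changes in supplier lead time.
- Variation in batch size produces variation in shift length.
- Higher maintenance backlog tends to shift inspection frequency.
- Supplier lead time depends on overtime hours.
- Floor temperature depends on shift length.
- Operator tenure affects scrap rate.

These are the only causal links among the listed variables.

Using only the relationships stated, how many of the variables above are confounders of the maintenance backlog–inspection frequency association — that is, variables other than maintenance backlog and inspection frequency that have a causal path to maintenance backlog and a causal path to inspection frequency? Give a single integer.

0

No listed variable has a causal path to both maintenance backlog and inspection frequency, so there are no common causes.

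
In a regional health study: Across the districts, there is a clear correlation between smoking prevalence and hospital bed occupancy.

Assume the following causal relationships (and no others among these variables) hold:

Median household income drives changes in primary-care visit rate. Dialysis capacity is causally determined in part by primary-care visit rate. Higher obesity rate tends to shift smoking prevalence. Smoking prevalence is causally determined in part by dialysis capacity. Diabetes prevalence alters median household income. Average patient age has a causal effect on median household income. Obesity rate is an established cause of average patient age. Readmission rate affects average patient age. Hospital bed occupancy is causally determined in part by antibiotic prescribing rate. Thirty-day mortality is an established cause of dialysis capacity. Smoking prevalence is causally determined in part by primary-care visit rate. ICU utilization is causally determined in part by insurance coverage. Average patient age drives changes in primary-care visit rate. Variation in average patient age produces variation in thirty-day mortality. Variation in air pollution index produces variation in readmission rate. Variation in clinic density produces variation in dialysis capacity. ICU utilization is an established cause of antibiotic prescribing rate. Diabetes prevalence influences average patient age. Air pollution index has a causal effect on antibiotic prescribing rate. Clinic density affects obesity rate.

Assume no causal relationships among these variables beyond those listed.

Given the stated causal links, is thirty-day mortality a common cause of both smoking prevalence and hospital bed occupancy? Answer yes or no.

no

Thirty-day mortality has no stated causal path to hospital bed occupancy. A confounder must cause both variables, so thirty-day mortality does not qualify.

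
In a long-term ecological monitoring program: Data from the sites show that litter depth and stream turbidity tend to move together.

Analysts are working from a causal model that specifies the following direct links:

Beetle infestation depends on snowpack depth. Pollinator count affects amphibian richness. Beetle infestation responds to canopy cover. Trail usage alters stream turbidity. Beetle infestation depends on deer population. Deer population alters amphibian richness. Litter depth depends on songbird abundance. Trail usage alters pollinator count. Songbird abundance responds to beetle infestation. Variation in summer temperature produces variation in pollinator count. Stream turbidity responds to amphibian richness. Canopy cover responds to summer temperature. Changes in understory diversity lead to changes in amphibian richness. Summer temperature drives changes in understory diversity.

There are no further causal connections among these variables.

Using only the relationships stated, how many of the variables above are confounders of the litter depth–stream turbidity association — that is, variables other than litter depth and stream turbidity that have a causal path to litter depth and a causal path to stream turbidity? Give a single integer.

The common causes are: deer population (to litter depth via deer population → beetle infestation → songbird abundance → litter depth; to stream turbidity via deer population → amphibian richness → stream turbidity); summer temperature (to litter depth via summer temperature → canopy cover → beetle infestation → songbird abundance → litter depth; to stream turbidity via summer temperature → pollinator count → amphibian richness → stream turbidity).
Every other variable lacks a causal path to at least one of litter depth and stream turbidity.

2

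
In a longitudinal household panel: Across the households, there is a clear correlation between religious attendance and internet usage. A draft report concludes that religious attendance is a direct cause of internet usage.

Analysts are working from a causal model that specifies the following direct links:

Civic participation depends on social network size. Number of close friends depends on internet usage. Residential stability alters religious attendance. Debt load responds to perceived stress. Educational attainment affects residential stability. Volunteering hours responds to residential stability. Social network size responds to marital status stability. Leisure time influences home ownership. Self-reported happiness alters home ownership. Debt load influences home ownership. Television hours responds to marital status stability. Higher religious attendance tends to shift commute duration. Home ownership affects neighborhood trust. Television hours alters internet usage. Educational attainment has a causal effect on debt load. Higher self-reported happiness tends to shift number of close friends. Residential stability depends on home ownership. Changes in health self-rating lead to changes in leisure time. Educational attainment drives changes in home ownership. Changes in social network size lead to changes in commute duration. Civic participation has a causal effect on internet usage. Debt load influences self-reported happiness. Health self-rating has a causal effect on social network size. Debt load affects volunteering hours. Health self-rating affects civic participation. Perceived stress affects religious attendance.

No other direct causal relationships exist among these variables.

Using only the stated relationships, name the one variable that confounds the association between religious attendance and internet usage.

Health self-rating has a causal path to religious attendance (health self-rating → leisure time → home ownership → residential stability → religious attendance) and a separate causal path to internet usage (health self-rating → civic participation → internet usage), so it is a common cause of both.
No stated relationship gives religious attendance a causal route to internet usage, so the correlation is explained by the shared upstream cause rather than a direct effect.

health self-rating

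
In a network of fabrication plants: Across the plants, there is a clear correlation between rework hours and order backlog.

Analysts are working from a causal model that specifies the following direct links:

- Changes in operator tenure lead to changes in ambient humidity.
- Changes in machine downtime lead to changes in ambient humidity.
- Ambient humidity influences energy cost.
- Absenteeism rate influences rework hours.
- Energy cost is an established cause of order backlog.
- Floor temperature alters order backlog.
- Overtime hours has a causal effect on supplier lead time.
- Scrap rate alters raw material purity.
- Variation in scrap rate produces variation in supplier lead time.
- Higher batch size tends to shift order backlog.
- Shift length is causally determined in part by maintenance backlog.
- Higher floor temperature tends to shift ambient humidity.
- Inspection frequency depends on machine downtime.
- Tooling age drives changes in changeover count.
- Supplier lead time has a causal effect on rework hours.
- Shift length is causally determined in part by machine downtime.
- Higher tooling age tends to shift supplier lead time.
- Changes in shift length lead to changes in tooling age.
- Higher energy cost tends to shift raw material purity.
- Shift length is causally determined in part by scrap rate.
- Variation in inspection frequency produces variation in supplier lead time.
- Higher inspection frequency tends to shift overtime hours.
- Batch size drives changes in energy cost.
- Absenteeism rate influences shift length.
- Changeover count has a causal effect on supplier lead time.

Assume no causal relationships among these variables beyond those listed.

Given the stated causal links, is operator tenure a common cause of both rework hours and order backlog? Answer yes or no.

no

Operator tenure has no stated causal path to rework hours. A confounder must cause both variables, so operator tenure does not qualify.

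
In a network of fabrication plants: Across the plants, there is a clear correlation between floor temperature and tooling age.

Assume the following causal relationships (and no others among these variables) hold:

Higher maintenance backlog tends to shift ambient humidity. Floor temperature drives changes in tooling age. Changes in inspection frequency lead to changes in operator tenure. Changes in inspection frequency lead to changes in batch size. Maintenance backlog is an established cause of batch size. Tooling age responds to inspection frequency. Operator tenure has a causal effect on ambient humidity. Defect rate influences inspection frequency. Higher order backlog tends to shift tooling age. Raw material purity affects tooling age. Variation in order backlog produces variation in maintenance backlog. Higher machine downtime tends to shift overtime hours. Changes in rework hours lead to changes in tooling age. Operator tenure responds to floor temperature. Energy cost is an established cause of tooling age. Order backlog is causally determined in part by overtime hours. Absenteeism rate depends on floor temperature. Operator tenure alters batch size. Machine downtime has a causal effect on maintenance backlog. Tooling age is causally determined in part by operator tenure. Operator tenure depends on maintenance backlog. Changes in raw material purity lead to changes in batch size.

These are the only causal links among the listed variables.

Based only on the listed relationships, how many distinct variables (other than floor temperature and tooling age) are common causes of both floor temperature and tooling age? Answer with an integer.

No listed variable has a causal path to both floor temperature and tooling age, so there are no common causes.

0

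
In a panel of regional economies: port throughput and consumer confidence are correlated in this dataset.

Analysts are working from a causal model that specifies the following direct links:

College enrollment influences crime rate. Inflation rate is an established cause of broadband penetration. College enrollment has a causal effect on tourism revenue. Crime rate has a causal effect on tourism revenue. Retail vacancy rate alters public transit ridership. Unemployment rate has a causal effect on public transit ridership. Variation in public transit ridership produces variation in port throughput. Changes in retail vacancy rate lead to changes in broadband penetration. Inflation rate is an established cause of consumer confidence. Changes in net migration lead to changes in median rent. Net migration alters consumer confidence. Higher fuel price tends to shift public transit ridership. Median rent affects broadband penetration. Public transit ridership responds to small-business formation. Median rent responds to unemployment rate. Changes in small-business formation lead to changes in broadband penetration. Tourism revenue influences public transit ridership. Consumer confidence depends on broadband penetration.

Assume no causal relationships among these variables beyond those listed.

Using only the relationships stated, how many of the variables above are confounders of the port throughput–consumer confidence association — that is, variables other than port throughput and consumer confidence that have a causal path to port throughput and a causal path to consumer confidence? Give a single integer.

3

The common causes are: retail vacancy rate (to port throughput via retail vacancy rate → public transit ridership → port throughput; to consumer confidence via retail vacancy rate → broadband penetration → consumer confidence); small-business formation (to port throughput via small-business formation → public transit ridership → port throughput; to consumer confidence via small-business formation → broadband penetration → consumer confidence); unemployment rate (to port throughput via unemployment rate → public transit ridership → port throughput; to consumer confidence via unemployment rate → median rent → broadband penetration → consumer confidence).
Every other variable lacks a causal path to at least one of port throughput and consumer confidence.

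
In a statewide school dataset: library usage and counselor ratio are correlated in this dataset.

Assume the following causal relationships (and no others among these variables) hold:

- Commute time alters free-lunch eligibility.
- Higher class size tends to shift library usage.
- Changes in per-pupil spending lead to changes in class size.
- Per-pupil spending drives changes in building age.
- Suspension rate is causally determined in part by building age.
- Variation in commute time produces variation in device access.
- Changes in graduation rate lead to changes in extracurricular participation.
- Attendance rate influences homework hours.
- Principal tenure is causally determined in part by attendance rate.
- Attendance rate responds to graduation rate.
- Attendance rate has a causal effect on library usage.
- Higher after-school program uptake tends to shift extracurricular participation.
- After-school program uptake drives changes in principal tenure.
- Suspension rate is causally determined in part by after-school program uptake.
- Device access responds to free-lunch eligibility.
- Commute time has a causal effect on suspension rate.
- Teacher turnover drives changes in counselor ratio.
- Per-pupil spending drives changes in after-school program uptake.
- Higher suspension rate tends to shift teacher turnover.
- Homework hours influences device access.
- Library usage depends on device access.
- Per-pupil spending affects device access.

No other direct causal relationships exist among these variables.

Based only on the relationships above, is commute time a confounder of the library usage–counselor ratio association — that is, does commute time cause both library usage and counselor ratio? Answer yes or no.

yes

Commute time has a causal path to library usage (commute time → device access → library usage) and to counselor ratio (commute time → suspension rate → teacher turnover → counselor ratio), so it is a common cause of both — a confounder.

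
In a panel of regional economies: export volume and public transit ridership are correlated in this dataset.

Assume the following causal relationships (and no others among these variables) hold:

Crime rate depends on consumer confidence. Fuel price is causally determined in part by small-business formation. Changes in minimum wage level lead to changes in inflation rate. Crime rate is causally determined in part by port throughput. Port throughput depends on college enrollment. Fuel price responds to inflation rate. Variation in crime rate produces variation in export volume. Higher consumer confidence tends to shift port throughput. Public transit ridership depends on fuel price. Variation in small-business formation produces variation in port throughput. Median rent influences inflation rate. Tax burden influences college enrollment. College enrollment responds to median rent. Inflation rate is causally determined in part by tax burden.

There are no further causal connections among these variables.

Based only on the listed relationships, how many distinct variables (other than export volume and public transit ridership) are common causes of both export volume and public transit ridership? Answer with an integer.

3

The common causes are: median rent (to export volume via median rent → college enrollment → port throughput → crime rate → export volume; to public transit ridership via median rent → inflation rate → fuel price → public transit ridership); small-business formation (to export volume via small-business formation → port throughput → crime rate → export volume; to public transit ridership via small-business formation → fuel price → public transit ridership); tax burden (to export volume via tax burden → college enrollment → port throughput → crime rate → export volume; to public transit ridership via tax burden → inflation rate → fuel price → public transit ridership).
Every other variable lacks a causal path to at least one of export volume and public transit ridership.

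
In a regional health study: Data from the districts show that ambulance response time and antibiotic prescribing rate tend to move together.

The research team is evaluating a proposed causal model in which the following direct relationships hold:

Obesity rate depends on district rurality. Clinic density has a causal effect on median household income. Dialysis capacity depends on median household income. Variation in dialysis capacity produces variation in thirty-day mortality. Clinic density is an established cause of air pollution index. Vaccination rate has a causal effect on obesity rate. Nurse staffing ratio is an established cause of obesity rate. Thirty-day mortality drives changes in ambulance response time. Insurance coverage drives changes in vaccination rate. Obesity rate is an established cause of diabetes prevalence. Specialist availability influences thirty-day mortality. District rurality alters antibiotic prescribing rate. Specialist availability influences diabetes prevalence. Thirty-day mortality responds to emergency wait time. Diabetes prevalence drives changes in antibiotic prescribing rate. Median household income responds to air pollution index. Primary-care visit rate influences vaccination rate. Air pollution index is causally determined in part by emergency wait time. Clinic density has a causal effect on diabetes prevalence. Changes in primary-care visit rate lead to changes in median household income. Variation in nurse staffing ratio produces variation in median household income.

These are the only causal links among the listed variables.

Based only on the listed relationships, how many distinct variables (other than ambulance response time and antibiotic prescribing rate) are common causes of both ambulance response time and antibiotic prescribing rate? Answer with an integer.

The common causes are: clinic density (to ambulance response time via clinic density → median household income → dialysis capacity → thirty-day mortality → ambulance response time; to antibiotic prescribing rate via clinic density → diabetes prevalence → antibiotic prescribing rate); nurse staffing ratio (to ambulance response time via nurse staffing ratio → median household income → dialysis capacity → thirty-day mortality → ambulance response time; to antibiotic prescribing rate via nurse staffing ratio → obesity rate → diabetes prevalence → antibiotic prescribing rate); primary-care visit rate (to ambulance response time via primary-care visit rate → median household income → dialysis capacity → thirty-day mortality → ambulance response time; to antibiotic prescribing rate via primary-care visit rate → vaccination rate → obesity rate → diabetes prevalence → antibiotic prescribing rate); specialist availability (to ambulance response time via specialist availability → thirty-day mortality → ambulance response time; to antibiotic prescribing rate via specialist availability → diabetes prevalence → antibiotic prescribing rate).
Every other variable lacks a causal path to at least one of ambulance response time and antibiotic prescribing rate.

4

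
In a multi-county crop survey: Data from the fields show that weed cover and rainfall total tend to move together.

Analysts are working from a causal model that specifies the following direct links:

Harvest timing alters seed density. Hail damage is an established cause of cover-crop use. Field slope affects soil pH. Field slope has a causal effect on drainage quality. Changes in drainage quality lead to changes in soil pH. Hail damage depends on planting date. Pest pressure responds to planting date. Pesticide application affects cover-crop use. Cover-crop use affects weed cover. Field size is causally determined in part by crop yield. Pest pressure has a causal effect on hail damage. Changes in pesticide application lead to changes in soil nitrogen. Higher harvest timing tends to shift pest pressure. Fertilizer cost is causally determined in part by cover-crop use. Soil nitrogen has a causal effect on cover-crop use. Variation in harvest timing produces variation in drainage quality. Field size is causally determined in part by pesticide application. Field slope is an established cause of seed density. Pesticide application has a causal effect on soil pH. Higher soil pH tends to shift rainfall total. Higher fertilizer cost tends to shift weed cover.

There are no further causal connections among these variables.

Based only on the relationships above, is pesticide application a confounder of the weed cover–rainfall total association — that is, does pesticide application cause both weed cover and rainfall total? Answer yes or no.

Pesticide application has a causal path to weed cover (pesticide application → cover-crop use → weed cover) and to rainfall total (pesticide application → soil pH → rainfall total), so it is a common cause of both — a confounder.

yes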